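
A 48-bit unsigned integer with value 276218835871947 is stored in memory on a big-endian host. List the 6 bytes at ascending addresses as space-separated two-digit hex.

276218835871947 in hexadecimal, padded to 48 bits, is 0xFB383597A8CB.
Split into bytes (most-significant first): FB 38 35 97 A8 CB.
Big-endian: lowest address holds the most-significant byte.
So the memory order matches the most-significant-first order: FB 38 35 97 A8 CB.

FB 38 35 97 A8 CB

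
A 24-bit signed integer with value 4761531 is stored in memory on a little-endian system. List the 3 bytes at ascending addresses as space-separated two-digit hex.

BB A7 48

4761531 in hexadecimal, padded to 24 bits, is 0x48A7BB.
Split into bytes (most-significant first): 48 A7 BB.
In little-endian order the low byte comes first in memory.
So at ascending addresses the bytes are BB A7 48.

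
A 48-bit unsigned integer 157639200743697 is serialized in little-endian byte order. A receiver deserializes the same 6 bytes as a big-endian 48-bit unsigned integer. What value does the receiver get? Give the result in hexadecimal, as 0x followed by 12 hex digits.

157639200743697 in 48-bit hexadecimal is 0x8F5F3C902111.
Stored little-endian, the bytes at ascending addresses are 11 21 90 3C 5F 8F.
Read back as big-endian, the last byte is least significant, giving 0x1121903C5F8F.

0x1121903C5F8F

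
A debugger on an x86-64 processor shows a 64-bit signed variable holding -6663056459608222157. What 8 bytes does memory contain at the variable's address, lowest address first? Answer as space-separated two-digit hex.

Two's complement of -6663056459608222157 in 64 bits: 6663056459608222157 = 0x5C77EE8C3151E9CD; invert → 0xA3881173CEAE1632; add 1 → 0xA3881173CEAE1633.
Split into bytes (most-significant first): A3 88 11 73 CE AE 16 33.
Little-endian stores the least-significant byte at the lowest address.
So at ascending addresses the bytes are 33 16 AE CE 73 11 88 A3.

33 16 AE CE 73 11 88 A3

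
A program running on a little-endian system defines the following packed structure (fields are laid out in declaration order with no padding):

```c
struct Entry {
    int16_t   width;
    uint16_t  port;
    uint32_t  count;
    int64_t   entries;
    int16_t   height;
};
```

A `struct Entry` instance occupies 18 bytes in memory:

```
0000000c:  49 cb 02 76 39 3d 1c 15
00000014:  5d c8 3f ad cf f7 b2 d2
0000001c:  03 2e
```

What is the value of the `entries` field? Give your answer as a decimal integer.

`entries` follows `width` (2 B), `port` (2 B), `count` (4 B), so it starts at offset 2 + 2 + 4 = 8 and occupies 8 bytes.
Bytes at offsets 8..15: 5D C8 3F AD CF F7 B2 D2.
Little-endian stores the least-significant byte at the lowest address.
Reassemble most-significant byte first: D2 B2 F7 CF AD 3F C8 5D → 0xD2B2F7CFAD3FC85D.
Top bit is set, so as a signed 64-bit value this is 0xD2B2F7CFAD3FC85D − 2^64 = -3264274308553258915.

-3264274308553258915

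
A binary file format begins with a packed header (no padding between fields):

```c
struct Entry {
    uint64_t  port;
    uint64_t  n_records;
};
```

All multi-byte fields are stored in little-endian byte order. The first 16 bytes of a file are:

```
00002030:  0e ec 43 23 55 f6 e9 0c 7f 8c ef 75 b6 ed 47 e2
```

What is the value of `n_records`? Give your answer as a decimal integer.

16305262343836634239

`n_records` follows `port` (8 bytes), so it starts at byte offset 8 and occupies 8 bytes.
Bytes at offsets 8..15: 7F 8C EF 75 B6 ED 47 E2.
Little-endian stores the least-significant byte at the lowest address.
Reassemble most-significant byte first: E2 47 ED B6 75 EF 8C 7F → 0xE247EDB675EF8C7F.
0xE247EDB675EF8C7F = 16305262343836634239.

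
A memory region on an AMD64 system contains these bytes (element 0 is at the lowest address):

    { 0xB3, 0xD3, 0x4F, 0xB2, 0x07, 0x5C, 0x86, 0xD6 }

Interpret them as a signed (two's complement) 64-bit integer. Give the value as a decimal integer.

-2988600114587642957

In little-endian order the low byte comes first in memory.
Reassemble most-significant byte first: D6 86 5C 07 B2 4F D3 B3 → 0xD6865C07B24FD3B3.
Top bit is set, so as a signed 64-bit value this is 0xD6865C07B24FD3B3 − 2^64 = -2988600114587642957.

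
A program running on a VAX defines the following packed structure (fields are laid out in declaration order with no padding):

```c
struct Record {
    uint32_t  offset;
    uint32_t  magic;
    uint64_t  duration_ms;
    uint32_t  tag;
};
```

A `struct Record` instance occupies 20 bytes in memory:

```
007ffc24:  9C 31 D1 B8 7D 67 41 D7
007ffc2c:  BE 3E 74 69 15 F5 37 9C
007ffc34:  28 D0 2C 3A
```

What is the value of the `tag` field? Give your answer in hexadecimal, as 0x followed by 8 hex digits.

`tag` follows `offset` (4 B), `magic` (4 B), `duration_ms` (8 B), so it starts at offset 4 + 4 + 8 = 16 and occupies 4 bytes.
Bytes at offsets 16..19: 28 D0 2C 3A.
Little-endian stores the least-significant byte at the lowest address.
Reassemble most-significant byte first: 3A 2C D0 28 → 0x3A2CD028.

0x3A2CD028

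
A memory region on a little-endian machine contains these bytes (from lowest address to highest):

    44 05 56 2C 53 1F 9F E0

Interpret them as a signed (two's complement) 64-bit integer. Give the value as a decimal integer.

-2261054045830118076

In little-endian order the low byte comes first in memory.
Reassemble most-significant byte first: E0 9F 1F 53 2C 56 05 44 → 0xE09F1F532C560544.
Top bit is set, so as a signed 64-bit value this is 0xE09F1F532C560544 − 2^64 = -2261054045830118076.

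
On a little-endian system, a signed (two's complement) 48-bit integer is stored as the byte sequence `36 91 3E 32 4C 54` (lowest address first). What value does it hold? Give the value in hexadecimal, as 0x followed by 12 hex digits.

Little-endian: lowest address holds the least-significant byte.
Reassemble most-significant byte first: 54 4C 32 3E 91 36 → 0x544C323E9136.

0x544C323E9136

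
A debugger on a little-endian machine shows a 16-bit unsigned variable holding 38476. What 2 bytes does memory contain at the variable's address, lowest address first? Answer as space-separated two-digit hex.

38476 in hexadecimal, padded to 16 bits, is 0x964C.
Split into bytes (most-significant first): 96 4C.
Little-endian: lowest address holds the least-significant byte.
So at ascending addresses the bytes are 4C 96.

4C 96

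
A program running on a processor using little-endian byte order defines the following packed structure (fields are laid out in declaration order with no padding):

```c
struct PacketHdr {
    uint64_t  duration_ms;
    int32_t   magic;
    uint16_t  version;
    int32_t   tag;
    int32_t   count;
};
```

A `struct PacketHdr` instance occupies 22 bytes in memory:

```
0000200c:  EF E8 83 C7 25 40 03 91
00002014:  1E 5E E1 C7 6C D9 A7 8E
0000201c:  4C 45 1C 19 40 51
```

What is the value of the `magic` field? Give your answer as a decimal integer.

-941531618

`magic` follows `duration_ms` (8 bytes), so it starts at byte offset 8 and occupies 4 bytes.
Bytes at offsets 8..11: 1E 5E E1 C7.
Little-endian stores the least-significant byte at the lowest address.
Reassemble most-significant byte first: C7 E1 5E 1E → 0xC7E15E1E.
Top bit is set, so as a signed 32-bit value this is 0xC7E15E1E − 2^32 = -941531618.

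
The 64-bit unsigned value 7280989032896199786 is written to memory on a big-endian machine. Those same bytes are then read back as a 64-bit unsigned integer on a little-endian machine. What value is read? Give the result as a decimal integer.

7280989032896199786 in 64-bit hexadecimal is 0x650B44F2F74AFC6A.
Stored big-endian, the bytes at ascending addresses are 65 0B 44 F2 F7 4A FC 6A.
Read back as little-endian, the first byte is least significant, giving 0x6AFC4AF7F2440B65.
0x6AFC4AF7F2440B65 = 7709119090933369701.

7709119090933369701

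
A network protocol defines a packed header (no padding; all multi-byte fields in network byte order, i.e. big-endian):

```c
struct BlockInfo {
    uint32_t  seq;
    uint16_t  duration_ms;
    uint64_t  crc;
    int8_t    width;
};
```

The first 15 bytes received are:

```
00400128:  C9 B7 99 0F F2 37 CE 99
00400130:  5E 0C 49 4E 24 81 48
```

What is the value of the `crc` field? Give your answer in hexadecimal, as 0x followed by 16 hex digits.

0xCE995E0C494E2481

`crc` follows `seq` (4 B), `duration_ms` (2 B), so it starts at offset 4 + 2 = 6 and occupies 8 bytes.
Bytes at offsets 6..13: CE 99 5E 0C 49 4E 24 81.
In big-endian order the high byte comes first in memory.
The bytes are already most-significant first: 0xCE995E0C494E2481.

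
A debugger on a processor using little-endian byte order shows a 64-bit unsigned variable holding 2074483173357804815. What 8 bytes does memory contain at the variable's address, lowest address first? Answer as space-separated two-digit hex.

2074483173357804815 in hexadecimal, padded to 64 bits, is 0x1CCA0B7480845D0F.
Split into bytes (most-significant first): 1C CA 0B 74 80 84 5D 0F.
In little-endian order the low byte comes first in memory.
So at ascending addresses the bytes are 0F 5D 84 80 74 0B CA 1C.

0F 5D 84 80 74 0B CA 1C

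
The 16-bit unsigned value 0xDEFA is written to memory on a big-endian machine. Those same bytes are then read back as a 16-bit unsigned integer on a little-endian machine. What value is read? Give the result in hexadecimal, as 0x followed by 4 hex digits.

Stored big-endian, the bytes at ascending addresses are DE FA.
Read back as little-endian, the first byte is least significant, giving 0xFADE.

0xFADE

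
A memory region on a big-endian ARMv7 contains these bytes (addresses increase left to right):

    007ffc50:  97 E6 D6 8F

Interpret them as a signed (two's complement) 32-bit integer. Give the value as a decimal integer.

-1746479473

In big-endian order the high byte comes first in memory.
The bytes are already most-significant first: 0x97E6D68F.
Top bit is set, so as a signed 32-bit value this is 0x97E6D68F − 2^32 = -1746479473.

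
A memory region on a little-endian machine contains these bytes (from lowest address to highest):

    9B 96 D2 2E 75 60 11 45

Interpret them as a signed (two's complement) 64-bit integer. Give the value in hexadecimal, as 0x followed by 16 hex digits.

0x451160752ED2969B

Little-endian: lowest address holds the least-significant byte.
Reassemble most-significant byte first: 45 11 60 75 2E D2 96 9B → 0x451160752ED2969B.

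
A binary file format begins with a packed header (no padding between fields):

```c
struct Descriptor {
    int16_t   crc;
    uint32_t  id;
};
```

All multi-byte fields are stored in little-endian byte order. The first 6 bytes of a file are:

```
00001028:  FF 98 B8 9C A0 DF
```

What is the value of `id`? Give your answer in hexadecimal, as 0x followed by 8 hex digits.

0xDFA09CB8

`id` follows `crc` (2 bytes), so it starts at byte offset 2 and occupies 4 bytes.
Bytes at offsets 2..5: B8 9C A0 DF.
Little-endian stores the least-significant byte at the lowest address.
Reassemble most-significant byte first: DF A0 9C B8 → 0xDFA09CB8.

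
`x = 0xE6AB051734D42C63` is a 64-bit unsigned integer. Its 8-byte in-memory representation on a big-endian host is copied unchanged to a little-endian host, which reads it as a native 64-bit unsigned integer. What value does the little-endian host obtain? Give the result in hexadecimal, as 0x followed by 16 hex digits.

Stored big-endian, the bytes at ascending addresses are E6 AB 05 17 34 D4 2C 63.
Read back as little-endian, the first byte is least significant, giving 0x632CD4341705ABE6.

0x632CD4341705ABE6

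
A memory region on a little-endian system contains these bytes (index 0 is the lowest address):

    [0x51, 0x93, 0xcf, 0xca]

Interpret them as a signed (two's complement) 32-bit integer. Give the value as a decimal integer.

-892365999

In little-endian order the low byte comes first in memory.
Reassemble most-significant byte first: CA CF 93 51 → 0xCACF9351.
Top bit is set, so as a signed 32-bit value this is 0xCACF9351 − 2^32 = -892365999.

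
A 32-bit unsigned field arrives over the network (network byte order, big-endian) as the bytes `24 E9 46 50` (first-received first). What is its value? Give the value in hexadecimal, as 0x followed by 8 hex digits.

0x24E94650

Big-endian stores the most-significant byte at the lowest address.
The bytes are already most-significant first: 0x24E94650.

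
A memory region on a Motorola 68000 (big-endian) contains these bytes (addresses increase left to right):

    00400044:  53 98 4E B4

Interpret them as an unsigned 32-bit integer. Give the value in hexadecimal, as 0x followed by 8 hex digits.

Big-endian: lowest address holds the most-significant byte.
The bytes are already most-significant first: 0x53984EB4.

0x53984EB4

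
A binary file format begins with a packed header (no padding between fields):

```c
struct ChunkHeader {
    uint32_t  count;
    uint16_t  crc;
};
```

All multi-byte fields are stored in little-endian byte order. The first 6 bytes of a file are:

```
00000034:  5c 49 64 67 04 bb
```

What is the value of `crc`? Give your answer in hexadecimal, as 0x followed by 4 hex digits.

`crc` follows `count` (4 bytes), so it starts at byte offset 4 and occupies 2 bytes.
Bytes at offsets 4..5: 04 BB.
Little-endian stores the least-significant byte at the lowest address.
Reassemble most-significant byte first: BB 04 → 0xBB04.

0xBB04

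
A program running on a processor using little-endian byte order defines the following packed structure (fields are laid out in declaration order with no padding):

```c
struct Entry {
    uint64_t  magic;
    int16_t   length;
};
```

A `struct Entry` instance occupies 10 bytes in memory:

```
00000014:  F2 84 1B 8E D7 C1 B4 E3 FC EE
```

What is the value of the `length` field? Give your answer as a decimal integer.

-4356

`length` follows `magic` (8 bytes), so it starts at byte offset 8 and occupies 2 bytes.
Bytes at offsets 8..9: FC EE.
In little-endian order the low byte comes first in memory.
Reassemble most-significant byte first: EE FC → 0xEEFC.
Top bit is set, so as a signed 16-bit value this is 0xEEFC − 2^16 = -4356.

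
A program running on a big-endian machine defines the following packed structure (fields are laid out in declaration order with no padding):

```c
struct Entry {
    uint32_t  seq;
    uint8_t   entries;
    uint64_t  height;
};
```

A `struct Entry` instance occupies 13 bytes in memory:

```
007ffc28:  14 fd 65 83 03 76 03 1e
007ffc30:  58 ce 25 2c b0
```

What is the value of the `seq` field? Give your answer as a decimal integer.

`seq` is the first field, at byte offset 0, occupying 4 bytes.
Bytes at offsets 0..3: 14 FD 65 83.
In big-endian order the high byte comes first in memory.
The bytes are already most-significant first: 0x14FD6583.
0x14FD6583 = 352150915.

352150915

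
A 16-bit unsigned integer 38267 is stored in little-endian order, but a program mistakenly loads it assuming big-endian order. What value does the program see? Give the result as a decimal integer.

31637

38267 in 16-bit hexadecimal is 0x957B.
Stored little-endian, the bytes at ascending addresses are 7B 95.
Read back as big-endian, the last byte is least significant, giving 0x7B95.
0x7B95 = 31637.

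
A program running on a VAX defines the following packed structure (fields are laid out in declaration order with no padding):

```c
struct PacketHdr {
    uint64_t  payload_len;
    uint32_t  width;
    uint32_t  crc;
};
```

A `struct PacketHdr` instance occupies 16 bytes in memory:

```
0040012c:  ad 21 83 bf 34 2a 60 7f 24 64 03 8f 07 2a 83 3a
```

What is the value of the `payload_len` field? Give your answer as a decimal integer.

`payload_len` is the first field, at byte offset 0, occupying 8 bytes.
Bytes at offsets 0..7: AD 21 83 BF 34 2A 60 7F.
Little-endian: lowest address holds the least-significant byte.
Reassemble most-significant byte first: 7F 60 2A 34 BF 83 21 AD → 0x7F602A34BF8321AD.
0x7F602A34BF8321AD = 9178382446620778925.

9178382446620778925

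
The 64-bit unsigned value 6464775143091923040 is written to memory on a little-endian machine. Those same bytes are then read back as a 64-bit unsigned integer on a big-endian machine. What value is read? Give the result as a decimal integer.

6464775143091923040 in 64-bit hexadecimal is 0x59B77EBDA4C4E860.
Stored little-endian, the bytes at ascending addresses are 60 E8 C4 A4 BD 7E B7 59.
Read back as big-endian, the last byte is least significant, giving 0x60E8C4A4BD7EB759.
0x60E8C4A4BD7EB759 = 6983047434070832985.

6983047434070832985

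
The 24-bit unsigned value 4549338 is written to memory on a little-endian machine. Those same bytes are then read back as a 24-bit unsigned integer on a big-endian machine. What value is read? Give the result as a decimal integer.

14314053

4549338 in 24-bit hexadecimal is 0x456ADA.
Stored little-endian, the bytes at ascending addresses are DA 6A 45.
Read back as big-endian, the last byte is least significant, giving 0xDA6A45.
0xDA6A45 = 14314053.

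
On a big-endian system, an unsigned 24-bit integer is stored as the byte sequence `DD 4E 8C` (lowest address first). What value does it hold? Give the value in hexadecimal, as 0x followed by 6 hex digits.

Big-endian stores the most-significant byte at the lowest address.
The bytes are already most-significant first: 0xDD4E8C.

0xDD4E8C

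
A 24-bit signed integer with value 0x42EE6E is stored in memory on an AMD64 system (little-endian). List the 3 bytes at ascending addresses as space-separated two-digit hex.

Split into bytes (most-significant first): 42 EE 6E.
Little-endian stores the least-significant byte at the lowest address.
So at ascending addresses the bytes are 6E EE 42.

6E EE 42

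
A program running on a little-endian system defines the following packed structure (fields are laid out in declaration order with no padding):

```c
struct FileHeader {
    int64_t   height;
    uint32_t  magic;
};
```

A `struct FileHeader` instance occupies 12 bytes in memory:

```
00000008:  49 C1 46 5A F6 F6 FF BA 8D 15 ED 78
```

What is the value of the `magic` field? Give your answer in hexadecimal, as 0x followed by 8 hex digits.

0x78ED158D

`magic` follows `height` (8 bytes), so it starts at byte offset 8 and occupies 4 bytes.
Bytes at offsets 8..11: 8D 15 ED 78.
Little-endian stores the least-significant byte at the lowest address.
Reassemble most-significant byte first: 78 ED 15 8D → 0x78ED158D.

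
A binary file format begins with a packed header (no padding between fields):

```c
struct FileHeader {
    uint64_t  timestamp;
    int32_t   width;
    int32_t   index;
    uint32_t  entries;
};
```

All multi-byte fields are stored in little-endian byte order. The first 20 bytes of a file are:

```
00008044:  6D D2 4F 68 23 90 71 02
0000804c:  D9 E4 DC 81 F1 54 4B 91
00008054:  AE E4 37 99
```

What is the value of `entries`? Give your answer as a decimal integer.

`entries` follows `timestamp` (8 B), `width` (4 B), `index` (4 B), so it starts at offset 8 + 4 + 4 = 16 and occupies 4 bytes.
Bytes at offsets 16..19: AE E4 37 99.
In little-endian order the low byte comes first in memory.
Reassemble most-significant byte first: 99 37 E4 AE → 0x9937E4AE.
0x9937E4AE = 2570577070.

2570577070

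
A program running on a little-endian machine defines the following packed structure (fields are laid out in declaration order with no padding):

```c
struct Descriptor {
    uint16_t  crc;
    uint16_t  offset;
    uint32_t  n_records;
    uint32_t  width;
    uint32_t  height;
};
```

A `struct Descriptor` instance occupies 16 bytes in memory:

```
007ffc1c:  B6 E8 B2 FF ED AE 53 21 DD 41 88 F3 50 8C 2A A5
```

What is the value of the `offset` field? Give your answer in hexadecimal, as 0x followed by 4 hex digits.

0xFFB2

`offset` follows `crc` (2 bytes), so it starts at byte offset 2 and occupies 2 bytes.
Bytes at offsets 2..3: B2 FF.
Little-endian stores the least-significant byte at the lowest address.
Reassemble most-significant byte first: FF B2 → 0xFFB2.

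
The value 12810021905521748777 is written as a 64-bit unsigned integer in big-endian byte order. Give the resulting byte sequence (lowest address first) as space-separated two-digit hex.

12810021905521748777 in hexadecimal, padded to 64 bits, is 0xB1C6570D7B98AB29.
Split into bytes (most-significant first): B1 C6 57 0D 7B 98 AB 29.
In big-endian order the high byte comes first in memory.
So the memory order matches the most-significant-first order: B1 C6 57 0D 7B 98 AB 29.

B1 C6 57 0D 7B 98 AB 29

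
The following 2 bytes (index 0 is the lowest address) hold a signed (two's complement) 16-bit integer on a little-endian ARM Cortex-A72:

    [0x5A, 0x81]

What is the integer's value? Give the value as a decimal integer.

In little-endian order the low byte comes first in memory.
Reassemble most-significant byte first: 81 5A → 0x815A.
Top bit is set, so as a signed 16-bit value this is 0x815A − 2^16 = -32422.

-32422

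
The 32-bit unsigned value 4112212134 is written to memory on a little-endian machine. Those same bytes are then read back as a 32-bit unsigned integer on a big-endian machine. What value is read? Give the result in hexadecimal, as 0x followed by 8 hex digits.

0xA6601BF5

4112212134 in 32-bit hexadecimal is 0xF51B60A6.
Stored little-endian, the bytes at ascending addresses are A6 60 1B F5.
Read back as big-endian, the last byte is least significant, giving 0xA6601BF5.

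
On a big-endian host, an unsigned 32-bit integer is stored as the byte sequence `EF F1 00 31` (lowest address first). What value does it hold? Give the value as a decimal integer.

Big-endian stores the most-significant byte at the lowest address.
The bytes are already most-significant first: 0xEFF10031.
0xEFF10031 = 4025548849.

4025548849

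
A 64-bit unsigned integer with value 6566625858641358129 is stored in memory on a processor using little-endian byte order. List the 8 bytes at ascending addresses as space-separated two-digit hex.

6566625858641358129 in hexadecimal, padded to 64 bits, is 0x5B21576D4D366D31.
Split into bytes (most-significant first): 5B 21 57 6D 4D 36 6D 31.
Little-endian: lowest address holds the least-significant byte.
So at ascending addresses the bytes are 31 6D 36 4D 6D 57 21 5B.

31 6D 36 4D 6D 57 21 5B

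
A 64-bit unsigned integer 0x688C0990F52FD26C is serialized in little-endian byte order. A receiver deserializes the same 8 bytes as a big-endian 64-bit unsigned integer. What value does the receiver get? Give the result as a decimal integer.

Stored little-endian, the bytes at ascending addresses are 6C D2 2F F5 90 09 8C 68.
Read back as big-endian, the last byte is least significant, giving 0x6CD22FF590098C68.
0x6CD22FF590098C68 = 7841382632935492712.

7841382632935492712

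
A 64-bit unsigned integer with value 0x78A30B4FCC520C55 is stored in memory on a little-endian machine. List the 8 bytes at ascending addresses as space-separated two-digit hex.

55 0C 52 CC 4F 0B A3 78

Split into bytes (most-significant first): 78 A3 0B 4F CC 52 0C 55.
In little-endian order the low byte comes first in memory.
So at ascending addresses the bytes are 55 0C 52 CC 4F 0B A3 78.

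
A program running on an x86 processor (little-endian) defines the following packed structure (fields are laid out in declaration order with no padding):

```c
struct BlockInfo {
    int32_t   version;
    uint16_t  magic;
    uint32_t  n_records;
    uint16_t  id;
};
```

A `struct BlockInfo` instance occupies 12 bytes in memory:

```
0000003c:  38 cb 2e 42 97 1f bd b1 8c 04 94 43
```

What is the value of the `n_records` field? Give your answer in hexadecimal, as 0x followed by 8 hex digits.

`n_records` follows `version` (4 B), `magic` (2 B), so it starts at offset 4 + 2 = 6 and occupies 4 bytes.
Bytes at offsets 6..9: BD B1 8C 04.
Little-endian: lowest address holds the least-significant byte.
Reassemble most-significant byte first: 04 8C B1 BD → 0x048CB1BD.

0x048CB1BD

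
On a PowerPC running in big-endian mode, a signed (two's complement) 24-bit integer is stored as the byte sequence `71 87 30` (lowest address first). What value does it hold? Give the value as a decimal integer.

7440176

Big-endian stores the most-significant byte at the lowest address.
The bytes are already most-significant first: 0x718730.
0x718730 = 7440176.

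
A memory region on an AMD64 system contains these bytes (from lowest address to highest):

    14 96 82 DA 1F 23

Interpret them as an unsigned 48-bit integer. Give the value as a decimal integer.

38619716949524

In little-endian order the low byte comes first in memory.
Reassemble most-significant byte first: 23 1F DA 82 96 14 → 0x231FDA829614.
0x231FDA829614 = 38619716949524.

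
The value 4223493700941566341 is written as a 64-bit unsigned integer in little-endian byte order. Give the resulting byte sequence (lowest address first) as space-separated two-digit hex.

4223493700941566341 in hexadecimal, padded to 64 bits, is 0x3A9CDD24DBB8D185.
Split into bytes (most-significant first): 3A 9C DD 24 DB B8 D1 85.
Little-endian: lowest address holds the least-significant byte.
So at ascending addresses the bytes are 85 D1 B8 DB 24 DD 9C 3A.

85 D1 B8 DB 24 DD 9C 3A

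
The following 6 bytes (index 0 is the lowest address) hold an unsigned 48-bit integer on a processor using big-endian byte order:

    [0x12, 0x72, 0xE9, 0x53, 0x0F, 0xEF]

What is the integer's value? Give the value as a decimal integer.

Big-endian stores the most-significant byte at the lowest address.
The bytes are already most-significant first: 0x1272E9530FEF.
0x1272E9530FEF = 20284750106607.

20284750106607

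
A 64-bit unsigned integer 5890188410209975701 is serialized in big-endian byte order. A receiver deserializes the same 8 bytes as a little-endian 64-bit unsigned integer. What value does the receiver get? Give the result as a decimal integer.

5890188410209975701 in 64-bit hexadecimal is 0x51BE2726CAB03D95.
Stored big-endian, the bytes at ascending addresses are 51 BE 27 26 CA B0 3D 95.
Read back as little-endian, the first byte is least significant, giving 0x953DB0CA2627BE51.
0x953DB0CA2627BE51 = 10753945867500633681.

10753945867500633681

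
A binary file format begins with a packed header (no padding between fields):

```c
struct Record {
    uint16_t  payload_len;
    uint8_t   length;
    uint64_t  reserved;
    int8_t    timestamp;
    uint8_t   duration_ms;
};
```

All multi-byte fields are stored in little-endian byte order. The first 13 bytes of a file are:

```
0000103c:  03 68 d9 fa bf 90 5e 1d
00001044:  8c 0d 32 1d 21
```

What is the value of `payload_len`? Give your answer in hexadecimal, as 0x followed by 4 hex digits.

`payload_len` is the first field, at byte offset 0, occupying 2 bytes.
Bytes at offsets 0..1: 03 68.
Little-endian: lowest address holds the least-significant byte.
Reassemble most-significant byte first: 68 03 → 0x6803.

0x6803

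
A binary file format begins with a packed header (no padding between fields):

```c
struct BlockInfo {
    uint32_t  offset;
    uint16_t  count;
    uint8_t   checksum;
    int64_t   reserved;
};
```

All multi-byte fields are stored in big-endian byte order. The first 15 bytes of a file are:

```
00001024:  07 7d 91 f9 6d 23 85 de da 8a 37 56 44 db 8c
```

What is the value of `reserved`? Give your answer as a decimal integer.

-2388444682091439220

`reserved` follows `offset` (4 B), `count` (2 B), `checksum` (1 B), so it starts at offset 4 + 2 + 1 = 7 and occupies 8 bytes.
Bytes at offsets 7..14: DE DA 8A 37 56 44 DB 8C.
Big-endian: lowest address holds the most-significant byte.
The bytes are already most-significant first: 0xDEDA8A375644DB8C.
Top bit is set, so as a signed 64-bit value this is 0xDEDA8A375644DB8C − 2^64 = -2388444682091439220.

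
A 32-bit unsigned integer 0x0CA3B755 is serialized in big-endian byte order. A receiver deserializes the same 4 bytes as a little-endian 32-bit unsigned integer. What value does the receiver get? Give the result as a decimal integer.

1438098188

Stored big-endian, the bytes at ascending addresses are 0C A3 B7 55.
Read back as little-endian, the first byte is least significant, giving 0x55B7A30C.
0x55B7A30C = 1438098188.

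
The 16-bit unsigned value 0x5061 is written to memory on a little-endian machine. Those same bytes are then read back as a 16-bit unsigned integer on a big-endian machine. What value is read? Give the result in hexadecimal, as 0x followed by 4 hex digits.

Stored little-endian, the bytes at ascending addresses are 61 50.
Read back as big-endian, the last byte is least significant, giving 0x6150.

0x6150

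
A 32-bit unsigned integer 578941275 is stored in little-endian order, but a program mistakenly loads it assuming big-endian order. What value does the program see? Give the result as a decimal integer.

578941275 in 32-bit hexadecimal is 0x2281F15B.
Stored little-endian, the bytes at ascending addresses are 5B F1 81 22.
Read back as big-endian, the last byte is least significant, giving 0x5BF18122.
0x5BF18122 = 1542553890.

1542553890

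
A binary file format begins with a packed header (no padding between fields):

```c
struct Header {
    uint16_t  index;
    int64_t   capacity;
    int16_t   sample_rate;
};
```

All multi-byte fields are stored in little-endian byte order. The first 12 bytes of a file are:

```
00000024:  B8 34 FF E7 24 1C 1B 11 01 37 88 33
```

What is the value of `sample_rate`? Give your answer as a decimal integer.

`sample_rate` follows `index` (2 B), `capacity` (8 B), so it starts at offset 2 + 8 = 10 and occupies 2 bytes.
Bytes at offsets 10..11: 88 33.
In little-endian order the low byte comes first in memory.
Reassemble most-significant byte first: 33 88 → 0x3388.
0x3388 = 13192.

13192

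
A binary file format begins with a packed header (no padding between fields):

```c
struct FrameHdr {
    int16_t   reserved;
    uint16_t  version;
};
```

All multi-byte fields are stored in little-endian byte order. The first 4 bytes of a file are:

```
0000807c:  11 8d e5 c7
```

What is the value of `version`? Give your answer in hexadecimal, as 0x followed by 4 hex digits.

0xC7E5

`version` follows `reserved` (2 bytes), so it starts at byte offset 2 and occupies 2 bytes.
Bytes at offsets 2..3: E5 C7.
Little-endian: lowest address holds the least-significant byte.
Reassemble most-significant byte first: C7 E5 → 0xC7E5.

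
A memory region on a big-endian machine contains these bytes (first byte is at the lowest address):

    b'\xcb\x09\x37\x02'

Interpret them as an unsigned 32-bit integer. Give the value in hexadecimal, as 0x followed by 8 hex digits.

0xCB093702

In big-endian order the high byte comes first in memory.
The bytes are already most-significant first: 0xCB093702.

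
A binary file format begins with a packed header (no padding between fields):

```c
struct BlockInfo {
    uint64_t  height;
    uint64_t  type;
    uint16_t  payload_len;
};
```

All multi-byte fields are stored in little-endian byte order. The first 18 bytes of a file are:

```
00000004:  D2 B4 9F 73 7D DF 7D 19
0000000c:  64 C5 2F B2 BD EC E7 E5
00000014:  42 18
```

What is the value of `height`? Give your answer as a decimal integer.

1836869952940782802

`height` is the first field, at byte offset 0, occupying 8 bytes.
Bytes at offsets 0..7: D2 B4 9F 73 7D DF 7D 19.
In little-endian order the low byte comes first in memory.
Reassemble most-significant byte first: 19 7D DF 7D 73 9F B4 D2 → 0x197DDF7D739FB4D2.
0x197DDF7D739FB4D2 = 1836869952940782802.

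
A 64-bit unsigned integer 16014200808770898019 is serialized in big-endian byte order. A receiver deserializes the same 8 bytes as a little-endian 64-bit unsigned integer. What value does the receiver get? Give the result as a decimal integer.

7136112939062148574

16014200808770898019 in 64-bit hexadecimal is 0xDE3DDEC9E8900863.
Stored big-endian, the bytes at ascending addresses are DE 3D DE C9 E8 90 08 63.
Read back as little-endian, the first byte is least significant, giving 0x630890E8C9DE3DDE.
0x630890E8C9DE3DDE = 7136112939062148574.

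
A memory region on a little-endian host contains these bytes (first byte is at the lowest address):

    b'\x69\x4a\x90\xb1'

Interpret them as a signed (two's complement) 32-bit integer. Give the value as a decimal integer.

-1315943831

Little-endian stores the least-significant byte at the lowest address.
Reassemble most-significant byte first: B1 90 4A 69 → 0xB1904A69.
Top bit is set, so as a signed 32-bit value this is 0xB1904A69 − 2^32 = -1315943831.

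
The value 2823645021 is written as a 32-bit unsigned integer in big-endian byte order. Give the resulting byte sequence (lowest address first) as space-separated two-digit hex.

A8 4D 67 5D

2823645021 in hexadecimal, padded to 32 bits, is 0xA84D675D.
Split into bytes (most-significant first): A8 4D 67 5D.
Big-endian: lowest address holds the most-significant byte.
So the memory order matches the most-significant-first order: A8 4D 67 5D.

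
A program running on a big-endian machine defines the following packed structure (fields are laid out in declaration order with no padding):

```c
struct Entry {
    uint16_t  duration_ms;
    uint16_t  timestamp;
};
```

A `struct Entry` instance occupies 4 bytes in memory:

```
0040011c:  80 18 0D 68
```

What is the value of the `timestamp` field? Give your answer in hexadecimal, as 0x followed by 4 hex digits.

0x0D68

`timestamp` follows `duration_ms` (2 bytes), so it starts at byte offset 2 and occupies 2 bytes.
Bytes at offsets 2..3: 0D 68.
In big-endian order the high byte comes first in memory.
The bytes are already most-significant first: 0x0D68.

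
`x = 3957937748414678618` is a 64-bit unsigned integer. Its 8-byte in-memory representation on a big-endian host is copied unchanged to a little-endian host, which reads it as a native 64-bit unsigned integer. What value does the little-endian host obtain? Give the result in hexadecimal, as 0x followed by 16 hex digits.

0x5AC65D81696BED36

3957937748414678618 in 64-bit hexadecimal is 0x36ED6B69815DC65A.
Stored big-endian, the bytes at ascending addresses are 36 ED 6B 69 81 5D C6 5A.
Read back as little-endian, the first byte is least significant, giving 0x5AC65D81696BED36.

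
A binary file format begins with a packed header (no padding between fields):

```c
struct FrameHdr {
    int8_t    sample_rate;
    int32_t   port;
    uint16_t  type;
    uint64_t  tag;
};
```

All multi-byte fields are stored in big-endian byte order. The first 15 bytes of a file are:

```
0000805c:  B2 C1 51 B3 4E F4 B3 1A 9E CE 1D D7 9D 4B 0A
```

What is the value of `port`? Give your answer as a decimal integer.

-1051610290

`port` follows `sample_rate` (1 byte), so it starts at byte offset 1 and occupies 4 bytes.
Bytes at offsets 1..4: C1 51 B3 4E.
In big-endian order the high byte comes first in memory.
The bytes are already most-significant first: 0xC151B34E.
Top bit is set, so as a signed 32-bit value this is 0xC151B34E − 2^32 = -1051610290.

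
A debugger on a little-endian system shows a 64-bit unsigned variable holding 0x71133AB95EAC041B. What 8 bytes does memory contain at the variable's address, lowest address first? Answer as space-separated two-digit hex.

1B 04 AC 5E B9 3A 13 71

Split into bytes (most-significant first): 71 13 3A B9 5E AC 04 1B.
In little-endian order the low byte comes first in memory.
So at ascending addresses the bytes are 1B 04 AC 5E B9 3A 13 71.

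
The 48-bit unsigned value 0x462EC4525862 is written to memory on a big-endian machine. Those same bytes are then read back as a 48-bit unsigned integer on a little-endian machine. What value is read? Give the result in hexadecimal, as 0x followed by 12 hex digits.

Stored big-endian, the bytes at ascending addresses are 46 2E C4 52 58 62.
Read back as little-endian, the first byte is least significant, giving 0x625852C42E46.

0x625852C42E46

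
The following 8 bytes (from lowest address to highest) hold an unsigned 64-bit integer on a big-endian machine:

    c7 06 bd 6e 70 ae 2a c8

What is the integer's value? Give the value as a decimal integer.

Big-endian: lowest address holds the most-significant byte.
The bytes are already most-significant first: 0xC706BD6E70AE2AC8.
0xC706BD6E70AE2AC8 = 14341358345442437832.

14341358345442437832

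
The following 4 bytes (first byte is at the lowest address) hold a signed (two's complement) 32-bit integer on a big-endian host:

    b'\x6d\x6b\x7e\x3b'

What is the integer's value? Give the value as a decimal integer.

Big-endian: lowest address holds the most-significant byte.
The bytes are already most-significant first: 0x6D6B7E3B.
0x6D6B7E3B = 1835761211.

1835761211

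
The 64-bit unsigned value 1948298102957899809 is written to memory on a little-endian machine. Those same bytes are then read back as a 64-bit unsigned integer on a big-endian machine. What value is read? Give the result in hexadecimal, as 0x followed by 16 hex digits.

1948298102957899809 in 64-bit hexadecimal is 0x1B09BECD575F8021.
Stored little-endian, the bytes at ascending addresses are 21 80 5F 57 CD BE 09 1B.
Read back as big-endian, the last byte is least significant, giving 0x21805F57CDBE091B.

0x21805F57CDBE091B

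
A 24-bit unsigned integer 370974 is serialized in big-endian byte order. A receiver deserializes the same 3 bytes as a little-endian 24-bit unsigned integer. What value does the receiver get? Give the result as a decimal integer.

2009349

370974 in 24-bit hexadecimal is 0x05A91E.
Stored big-endian, the bytes at ascending addresses are 05 A9 1E.
Read back as little-endian, the first byte is least significant, giving 0x1EA905.
0x1EA905 = 2009349.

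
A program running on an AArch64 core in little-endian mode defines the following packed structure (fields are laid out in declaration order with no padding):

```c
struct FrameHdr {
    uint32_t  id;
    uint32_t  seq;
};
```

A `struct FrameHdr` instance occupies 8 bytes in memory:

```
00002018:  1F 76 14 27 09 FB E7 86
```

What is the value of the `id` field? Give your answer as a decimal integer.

`id` is the first field, at byte offset 0, occupying 4 bytes.
Bytes at offsets 0..3: 1F 76 14 27.
Little-endian stores the least-significant byte at the lowest address.
Reassemble most-significant byte first: 27 14 76 1F → 0x2714761F.
0x2714761F = 655652383.

655652383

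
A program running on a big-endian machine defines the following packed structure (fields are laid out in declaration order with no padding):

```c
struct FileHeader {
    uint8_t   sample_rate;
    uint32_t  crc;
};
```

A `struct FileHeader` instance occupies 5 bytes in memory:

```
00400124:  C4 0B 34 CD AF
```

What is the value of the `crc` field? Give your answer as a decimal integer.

188009903

`crc` follows `sample_rate` (1 byte), so it starts at byte offset 1 and occupies 4 bytes.
Bytes at offsets 1..4: 0B 34 CD AF.
Big-endian: lowest address holds the most-significant byte.
The bytes are already most-significant first: 0x0B34CDAF.
0x0B34CDAF = 188009903.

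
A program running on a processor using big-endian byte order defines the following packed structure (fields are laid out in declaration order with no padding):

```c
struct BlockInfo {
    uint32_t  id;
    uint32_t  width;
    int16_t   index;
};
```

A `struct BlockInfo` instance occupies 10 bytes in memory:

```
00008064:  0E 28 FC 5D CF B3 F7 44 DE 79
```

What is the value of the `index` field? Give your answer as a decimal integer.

`index` follows `id` (4 B), `width` (4 B), so it starts at offset 4 + 4 = 8 and occupies 2 bytes.
Bytes at offsets 8..9: DE 79.
Big-endian: lowest address holds the most-significant byte.
The bytes are already most-significant first: 0xDE79.
Top bit is set, so as a signed 16-bit value this is 0xDE79 − 2^16 = -8583.

-8583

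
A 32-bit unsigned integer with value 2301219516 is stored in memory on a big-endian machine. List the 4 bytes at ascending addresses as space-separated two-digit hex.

89 29 D2 BC

2301219516 in hexadecimal, padded to 32 bits, is 0x8929D2BC.
Split into bytes (most-significant first): 89 29 D2 BC.
Big-endian: lowest address holds the most-significant byte.
So the memory order matches the most-significant-first order: 89 29 D2 BC.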